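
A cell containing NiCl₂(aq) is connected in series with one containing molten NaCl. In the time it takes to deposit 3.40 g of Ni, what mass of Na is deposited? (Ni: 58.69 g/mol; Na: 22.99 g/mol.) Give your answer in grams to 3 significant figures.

n(Ni) = 3.40 / 58.69 = 0.05793 mol
Ni²⁺ + 2e⁻ → Ni, so n(e⁻) = 2 × 0.05793 = 0.1159 mol
Since the cells are in series, n(e⁻) in the Na cell is also 0.1159 mol.
Na⁺ + e⁻ → Na, so n(Na) = 0.1159 mol
m(Na) = 0.1159 × 22.99 = 2.66 g

2.66 g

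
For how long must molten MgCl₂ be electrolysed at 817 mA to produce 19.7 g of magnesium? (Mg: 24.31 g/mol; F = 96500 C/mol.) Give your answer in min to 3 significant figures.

n(Mg) = 19.7 / 24.31 = 0.8104 mol
Mg²⁺ + 2e⁻ → Mg, so n(e⁻) = 2 × 0.8104 = 1.621 mol
Q = 1.621 × 96500 = 1.564×10^5 C
t = Q / I = 1.564×10^5 / 0.817 = 1.914×10^5 s = 3190 min

3190 min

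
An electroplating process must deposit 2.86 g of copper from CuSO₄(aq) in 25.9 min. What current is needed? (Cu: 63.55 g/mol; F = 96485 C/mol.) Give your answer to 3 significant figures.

n(Cu) = 2.86 / 63.55 = 0.04500 mol
Cu²⁺ + 2e⁻ → Cu, so n(e⁻) = 2 × 0.04500 = 0.09000 mol
Q = 0.09000 × 96485 = 8684 C
I = Q / t = 8684 / 1554 s = 5.59 A

5.59 A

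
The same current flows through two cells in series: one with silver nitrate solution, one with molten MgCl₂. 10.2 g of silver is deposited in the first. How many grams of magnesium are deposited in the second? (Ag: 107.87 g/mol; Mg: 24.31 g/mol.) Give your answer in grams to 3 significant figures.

n(Ag) = 10.2 / 107.87 = 0.09456 mol
Ag⁺ + e⁻ → Ag, so n(e⁻) = 0.09456 mol
Same current for the same time ⇒ same n(e⁻) = 0.09456 mol in both cells.
Mg²⁺ + 2e⁻ → Mg, so n(Mg) = 0.09456 / 2 = 0.04728 mol
m(Mg) = 0.04728 × 24.31 = 1.15 g

1.15 g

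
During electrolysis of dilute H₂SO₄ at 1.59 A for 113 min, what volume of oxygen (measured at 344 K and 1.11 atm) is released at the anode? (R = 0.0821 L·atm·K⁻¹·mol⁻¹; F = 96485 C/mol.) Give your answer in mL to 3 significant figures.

711 mL

Charge passed = 1.59 × 6780 = 10780 C
n(e⁻) = Q/F = 10780/96485 = 0.1117 mol
2H₂O → O₂ + 4H⁺ + 4e⁻, so n(O₂) = 0.1117 / 4 = 0.02793 mol
V = nRT/P = 0.02793 × 0.0821 × 344 / 1.11 = 0.7106 L
= 711 mL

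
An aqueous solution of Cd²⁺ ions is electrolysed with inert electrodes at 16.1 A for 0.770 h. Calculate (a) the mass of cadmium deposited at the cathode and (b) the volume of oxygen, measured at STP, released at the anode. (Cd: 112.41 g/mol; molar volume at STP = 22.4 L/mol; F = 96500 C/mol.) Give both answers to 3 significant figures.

Q = 16.1 × 2772 = 44630 C; n(e⁻) = 44630 / 96500 = 0.4625 mol
Cathode: Cd²⁺ + 2e⁻ → Cd → n(Cd) = 0.4625/2 = 0.2313 mol → 26.0 g
Anode: 2H₂O → O₂ + 4H⁺ + 4e⁻ → n(O₂) = 0.4625/4 = 0.1156 mol → 2.59 L

26.0 g Cd; 2.59 L O₂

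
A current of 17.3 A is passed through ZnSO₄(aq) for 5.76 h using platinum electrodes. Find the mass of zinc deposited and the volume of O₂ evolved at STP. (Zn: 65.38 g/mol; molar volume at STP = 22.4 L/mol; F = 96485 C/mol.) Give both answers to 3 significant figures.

Q = 17.3 × 20736 = 3.587×10^5 C; n(e⁻) = 3.587×10^5 / 96485 = 3.718 mol
Cathode: Zn²⁺ + 2e⁻ → Zn → n(Zn) = 3.718/2 = 1.859 mol → 122 g
Anode: 2H₂O → O₂ + 4H⁺ + 4e⁻ → n(O₂) = 3.718/4 = 0.9295 mol → 20.8 L

122 g Zn; 20.8 L O₂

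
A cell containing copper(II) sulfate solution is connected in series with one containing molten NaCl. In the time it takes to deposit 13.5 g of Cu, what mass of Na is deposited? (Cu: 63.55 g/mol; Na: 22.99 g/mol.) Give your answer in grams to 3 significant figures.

n(Cu) = 13.5 / 63.55 = 0.2124 mol
Cu²⁺ + 2e⁻ → Cu, so n(e⁻) = 2 × 0.2124 = 0.4248 mol
Since the cells are in series, n(e⁻) in the Na cell is also 0.4248 mol.
Na⁺ + e⁻ → Na, so n(Na) = 0.4248 mol
m(Na) = 0.4248 × 22.99 = 9.77 g

9.77 g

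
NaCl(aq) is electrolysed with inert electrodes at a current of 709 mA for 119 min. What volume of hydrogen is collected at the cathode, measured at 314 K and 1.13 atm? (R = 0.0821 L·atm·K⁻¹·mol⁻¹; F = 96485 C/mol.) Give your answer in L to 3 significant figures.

Q = It = 0.709 × 7140 = 5062 C
Moles of electrons = 5062 / 96485 = 0.05246 mol
2H⁺ + 2e⁻ → H₂, so n(H₂) = 0.05246 / 2 = 0.02623 mol
V = nRT/P = 0.02623 × 0.0821 × 314 / 1.13 = 0.5984 L

0.598 L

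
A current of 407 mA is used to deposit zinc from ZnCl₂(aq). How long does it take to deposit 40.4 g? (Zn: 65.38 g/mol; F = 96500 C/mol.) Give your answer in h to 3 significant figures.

81.4 h

n(Zn) = 40.4 / 65.38 = 0.6179 mol
Zn²⁺ + 2e⁻ → Zn, so n(e⁻) = 2 × 0.6179 = 1.236 mol
Q = 1.236 × 96500 = 1.193×10^5 C
t = Q / I = 1.193×10^5 / 0.407 = 2.931×10^5 s = 81.4 h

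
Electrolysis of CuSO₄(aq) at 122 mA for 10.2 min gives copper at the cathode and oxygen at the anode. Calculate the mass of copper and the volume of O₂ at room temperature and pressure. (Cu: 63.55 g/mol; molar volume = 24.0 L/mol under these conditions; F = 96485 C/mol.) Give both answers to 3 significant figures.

Q = 0.122 × 612 = 74.66 C; n(e⁻) = 74.66 / 96485 = 7.738×10^-4 mol
Cathode: Cu²⁺ + 2e⁻ → Cu → n(Cu) = 7.738×10^-4/2 = 3.869×10^-4 mol → 0.0246 g
Anode: 2H₂O → O₂ + 4H⁺ + 4e⁻ → n(O₂) = 7.738×10^-4/4 = 1.935×10^-4 mol → 0.00464 L

0.0246 g Cu; 0.00464 L O₂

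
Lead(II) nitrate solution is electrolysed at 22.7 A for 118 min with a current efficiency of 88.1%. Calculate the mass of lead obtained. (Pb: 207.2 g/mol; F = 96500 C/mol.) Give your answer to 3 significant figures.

Q = 22.7 × 7080 = 1.607×10^5 C
n(e⁻) = 1.607×10^5 / 96500 = 1.665 mol
Pb²⁺ + 2e⁻ → Pb, so theoretical m(Pb) = 0.8325 × 207.2 = 172.5 g
Actual mass = 88.1% × 172.5 = 152 g

152 g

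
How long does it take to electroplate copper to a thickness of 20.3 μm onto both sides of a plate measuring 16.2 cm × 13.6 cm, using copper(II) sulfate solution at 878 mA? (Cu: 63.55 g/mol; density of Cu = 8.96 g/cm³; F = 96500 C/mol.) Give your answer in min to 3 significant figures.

462 min

Plated area = 2 × 16.2 × 13.6 = 440.6 cm²
Volume = 440.6 × 20.3×10⁻⁴ cm = 0.8944 cm³
m(Cu) = 0.8944 × 8.96 = 8.014 g
n(Cu) = 8.014 / 63.55 = 0.1261 mol; n(e⁻) = 2 × 0.1261 = 0.2522 mol
Q = 0.2522 × 96500 = 24340 C
t = 24340 / 0.878 = 27720 s = 462 min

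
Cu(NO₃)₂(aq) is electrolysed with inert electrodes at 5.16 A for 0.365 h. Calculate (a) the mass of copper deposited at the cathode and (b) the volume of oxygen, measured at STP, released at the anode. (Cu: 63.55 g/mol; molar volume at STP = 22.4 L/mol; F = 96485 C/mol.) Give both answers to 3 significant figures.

Q = 5.16 × 1314 = 6780 C; n(e⁻) = 6780 / 96485 = 0.07027 mol
Cathode: Cu²⁺ + 2e⁻ → Cu → n(Cu) = 0.07027/2 = 0.03514 mol → 2.23 g
Anode: 2H₂O → O₂ + 4H⁺ + 4e⁻ → n(O₂) = 0.07027/4 = 0.01757 mol → 0.394 L

2.23 g Cu; 0.394 L O₂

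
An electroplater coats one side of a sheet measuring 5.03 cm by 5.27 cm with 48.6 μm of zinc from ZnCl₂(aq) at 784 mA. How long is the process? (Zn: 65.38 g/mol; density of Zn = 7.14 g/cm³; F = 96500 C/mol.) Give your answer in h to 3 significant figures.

Plated area = 5.03 × 5.27 = 26.51 cm²
Volume = 26.51 × 48.6×10⁻⁴ cm = 0.1288 cm³
m(Zn) = 0.1288 × 7.14 = 0.9196 g
n(Zn) = 0.9196 / 65.38 = 0.01407 mol; n(e⁻) = 2 × 0.01407 = 0.02814 mol
Q = 0.02814 × 96500 = 2716 C
t = 2716 / 0.784 = 3464 s = 0.962 h

0.962 h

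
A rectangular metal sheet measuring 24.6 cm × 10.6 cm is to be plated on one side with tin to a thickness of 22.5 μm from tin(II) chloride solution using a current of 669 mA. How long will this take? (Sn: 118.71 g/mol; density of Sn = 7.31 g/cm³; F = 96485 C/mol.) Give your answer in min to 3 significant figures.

Plated area = 24.6 × 10.6 = 260.8 cm²
Volume = 260.8 × 22.5×10⁻⁴ cm = 0.5868 cm³
m(Sn) = 0.5868 × 7.31 = 4.290 g
n(Sn) = 4.290 / 118.71 = 0.03614 mol; n(e⁻) = 2 × 0.03614 = 0.07228 mol
Q = 0.07228 × 96485 = 6974 C
t = 6974 / 0.669 = 10420 s = 174 min

174 min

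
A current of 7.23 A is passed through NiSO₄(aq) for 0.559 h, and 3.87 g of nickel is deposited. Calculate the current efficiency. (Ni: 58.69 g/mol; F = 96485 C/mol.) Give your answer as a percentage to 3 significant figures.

Q = 7.23 × 2012.4 = 14550 C
n(e⁻) = 14550 / 96485 = 0.1508 mol
Ni²⁺ + 2e⁻ → Ni, so theoretical n(Ni) = 0.07540 mol → 4.425 g
Efficiency = 3.87 / 4.425 = 0.8746 = 87.5%

87.5%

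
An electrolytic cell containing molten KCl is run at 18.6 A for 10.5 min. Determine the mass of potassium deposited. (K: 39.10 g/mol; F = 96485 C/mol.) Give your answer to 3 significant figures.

Charge passed = 18.6 × 630 = 11720 C
n(e⁻) = Q/F = 11720/96485 = 0.1215 mol
K⁺ + e⁻ → K, so n(K) = 0.1215 mol
m = 0.1215 × 39.10 = 4.75 g

4.75 g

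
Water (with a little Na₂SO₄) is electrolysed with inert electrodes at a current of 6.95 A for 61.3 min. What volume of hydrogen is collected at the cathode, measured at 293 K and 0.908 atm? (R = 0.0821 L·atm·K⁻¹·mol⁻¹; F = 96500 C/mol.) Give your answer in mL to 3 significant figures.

Q = 6.95 A × 3678 s = 25560 C
n(e⁻) = 25560 / 96500 = 0.2649 mol
2H⁺ + 2e⁻ → H₂, so n(H₂) = 0.2649 / 2 = 0.1325 mol
V = nRT/P = 0.1325 × 0.0821 × 293 / 0.908 = 3.510 L
= 3510 mL

3510 mL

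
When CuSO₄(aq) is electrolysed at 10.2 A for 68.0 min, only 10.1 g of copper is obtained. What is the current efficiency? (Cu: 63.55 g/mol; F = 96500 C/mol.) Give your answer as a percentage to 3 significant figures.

Q = 10.2 × 4080 = 41620 C
n(e⁻) = 41620 / 96500 = 0.4313 mol
Cu²⁺ + 2e⁻ → Cu, so theoretical n(Cu) = 0.2157 mol → 13.71 g
Efficiency = 10.1 / 13.71 = 0.7367 = 73.7%

73.7%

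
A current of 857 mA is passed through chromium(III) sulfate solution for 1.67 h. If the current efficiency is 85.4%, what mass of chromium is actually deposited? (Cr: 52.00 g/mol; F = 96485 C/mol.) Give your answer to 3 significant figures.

Q = 0.857 × 6012 = 5152 C
n(e⁻) = 5152 / 96485 = 0.05340 mol
Cr³⁺ + 3e⁻ → Cr, so theoretical m(Cr) = 0.01780 × 52.00 = 0.9256 g
Actual mass = 85.4% × 0.9256 = 0.790 g

0.790 g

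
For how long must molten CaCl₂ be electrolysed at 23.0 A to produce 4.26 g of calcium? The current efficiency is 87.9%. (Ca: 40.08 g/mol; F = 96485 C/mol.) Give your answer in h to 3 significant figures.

n(Ca) = 4.26 / 40.08 = 0.1063 mol
Ca²⁺ + 2e⁻ → Ca, so n(e⁻) = 2 × 0.1063 = 0.2126 mol
Q = 0.2126 × 96485 / 0.879 = 23340 C
t = Q / I = 23340 / 23.0 = 1015 s = 0.282 h

0.282 h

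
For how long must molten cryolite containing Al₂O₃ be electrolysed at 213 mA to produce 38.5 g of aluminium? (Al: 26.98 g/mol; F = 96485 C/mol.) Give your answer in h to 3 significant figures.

n(Al) = 38.5 / 26.98 = 1.427 mol
Al³⁺ + 3e⁻ → Al, so n(e⁻) = 3 × 1.427 = 4.281 mol
Q = 4.281 × 96485 = 4.131×10^5 C
t = Q / I = 4.131×10^5 / 0.213 = 1.939×10^6 s = 539 h

539 h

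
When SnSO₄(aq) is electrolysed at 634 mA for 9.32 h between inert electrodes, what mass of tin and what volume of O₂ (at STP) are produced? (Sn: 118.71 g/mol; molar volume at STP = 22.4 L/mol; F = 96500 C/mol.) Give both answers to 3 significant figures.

13.1 g Sn; 1.23 L O₂

Q = 0.634 × 33552 = 21270 C; n(e⁻) = 21270 / 96500 = 0.2204 mol
Cathode: Sn²⁺ + 2e⁻ → Sn → n(Sn) = 0.2204/2 = 0.1102 mol → 13.1 g
Anode: 2H₂O → O₂ + 4H⁺ + 4e⁻ → n(O₂) = 0.2204/4 = 0.05510 mol → 1.23 L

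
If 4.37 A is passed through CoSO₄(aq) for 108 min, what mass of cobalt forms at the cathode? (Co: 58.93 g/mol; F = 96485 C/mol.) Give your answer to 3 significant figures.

8.65 g

Q = 4.37 A × 6480 s = 28320 C
n(e⁻) = 28320 / 96485 = 0.2935 mol
Co²⁺ + 2e⁻ → Co, so n(Co) = 0.2935 / 2 = 0.1468 mol
m = 0.1468 × 58.93 = 8.65 g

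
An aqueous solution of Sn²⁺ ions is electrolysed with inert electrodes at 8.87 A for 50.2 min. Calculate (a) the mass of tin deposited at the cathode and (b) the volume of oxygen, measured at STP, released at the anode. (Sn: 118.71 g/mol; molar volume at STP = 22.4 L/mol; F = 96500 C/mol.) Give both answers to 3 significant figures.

16.4 g Sn; 1.55 L O₂

Q = 8.87 × 3012 = 26720 C; n(e⁻) = 26720 / 96500 = 0.2769 mol
Cathode: Sn²⁺ + 2e⁻ → Sn → n(Sn) = 0.2769/2 = 0.1385 mol → 16.4 g
Anode: 2H₂O → O₂ + 4H⁺ + 4e⁻ → n(O₂) = 0.2769/4 = 0.06923 mol → 1.55 L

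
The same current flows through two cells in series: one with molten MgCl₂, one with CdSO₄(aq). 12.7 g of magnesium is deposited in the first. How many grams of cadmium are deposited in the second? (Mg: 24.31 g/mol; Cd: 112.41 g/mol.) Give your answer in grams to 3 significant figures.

n(Mg) = 12.7 / 24.31 = 0.5224 mol
Mg²⁺ + 2e⁻ → Mg, so n(e⁻) = 2 × 0.5224 = 1.045 mol
In series, the same 1.045 mol of electrons flows through the second cell.
Cd²⁺ + 2e⁻ → Cd, so n(Cd) = 1.045 / 2 = 0.5225 mol
m(Cd) = 0.5225 × 112.41 = 58.7 g

58.7 g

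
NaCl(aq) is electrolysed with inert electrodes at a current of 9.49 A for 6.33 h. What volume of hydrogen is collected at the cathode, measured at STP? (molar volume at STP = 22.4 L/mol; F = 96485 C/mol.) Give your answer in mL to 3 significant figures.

Charge passed = 9.49 × 22788 = 2.163×10^5 C
Moles of electrons = 2.163×10^5 / 96485 = 2.242 mol
2H⁺ + 2e⁻ → H₂, so n(H₂) = 2.242 / 2 = 1.121 mol
V = 1.121 × 22.4 = 25.11 L
= 25100 mL

25100 mL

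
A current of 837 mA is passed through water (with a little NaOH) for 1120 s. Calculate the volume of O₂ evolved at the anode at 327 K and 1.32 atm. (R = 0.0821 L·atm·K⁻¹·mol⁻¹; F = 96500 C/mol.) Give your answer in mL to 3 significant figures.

49.4 mL

Q = 0.837 A × 1120 s = 937.4 C
Moles of electrons = 937.4 / 96500 = 0.009714 mol
2H₂O → O₂ + 4H⁺ + 4e⁻, so n(O₂) = 0.009714 / 4 = 0.002429 mol
V = nRT/P = 0.002429 × 0.0821 × 327 / 1.32 = 0.04940 L
= 49.4 mL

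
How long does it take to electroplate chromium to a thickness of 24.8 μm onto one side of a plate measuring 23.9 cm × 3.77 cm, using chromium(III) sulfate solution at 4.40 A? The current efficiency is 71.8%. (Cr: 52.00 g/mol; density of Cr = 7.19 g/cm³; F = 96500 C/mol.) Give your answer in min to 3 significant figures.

47.2 min

Plated area = 23.9 × 3.77 = 90.10 cm²
Volume = 90.10 × 24.8×10⁻⁴ cm = 0.2234 cm³
m(Cr) = 0.2234 × 7.19 = 1.606 g
n(Cr) = 1.606 / 52.00 = 0.03088 mol; n(e⁻) = 3 × 0.03088 = 0.09264 mol
Q = 0.09264 × 96500 / 0.718 = 12450 C
t = 12450 / 4.40 = 2830 s = 47.2 min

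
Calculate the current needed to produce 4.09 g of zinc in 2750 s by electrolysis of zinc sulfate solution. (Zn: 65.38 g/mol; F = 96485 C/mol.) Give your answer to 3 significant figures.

4.39 A

n(Zn) = 4.09 / 65.38 = 0.06256 mol
Zn²⁺ + 2e⁻ → Zn, so n(e⁻) = 2 × 0.06256 = 0.1251 mol
Q = 0.1251 × 96485 = 12070 C
I = Q / t = 12070 / 2750 s = 4.39 A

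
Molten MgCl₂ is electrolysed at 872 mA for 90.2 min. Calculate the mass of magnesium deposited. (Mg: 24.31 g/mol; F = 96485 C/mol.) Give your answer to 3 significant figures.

0.595 g

Charge passed = 0.872 × 5412 = 4719 C
n(e⁻) = Q/F = 4719/96485 = 0.04891 mol
Mg²⁺ + 2e⁻ → Mg, so n(Mg) = 0.04891 / 2 = 0.02446 mol
m = 0.02446 × 24.31 = 0.595 g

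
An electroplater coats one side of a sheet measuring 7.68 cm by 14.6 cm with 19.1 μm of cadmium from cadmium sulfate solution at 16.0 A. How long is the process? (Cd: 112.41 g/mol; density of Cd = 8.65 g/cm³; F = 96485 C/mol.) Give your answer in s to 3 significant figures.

199 s

Plated area = 7.68 × 14.6 = 112.1 cm²
Volume = 112.1 × 19.1×10⁻⁴ cm = 0.2141 cm³
m(Cd) = 0.2141 × 8.65 = 1.852 g
n(Cd) = 1.852 / 112.41 = 0.01648 mol; n(e⁻) = 2 × 0.01648 = 0.03296 mol
Q = 0.03296 × 96485 = 3180 C
t = 3180 / 16.0 = 198.8 s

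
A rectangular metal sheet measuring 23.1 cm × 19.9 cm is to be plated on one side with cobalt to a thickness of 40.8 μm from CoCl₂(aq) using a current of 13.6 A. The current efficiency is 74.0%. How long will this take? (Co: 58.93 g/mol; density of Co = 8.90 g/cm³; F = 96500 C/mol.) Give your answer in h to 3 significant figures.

Plated area = 23.1 × 19.9 = 459.7 cm²
Volume = 459.7 × 40.8×10⁻⁴ cm = 1.876 cm³
m(Co) = 1.876 × 8.90 = 16.70 g
n(Co) = 16.70 / 58.93 = 0.2834 mol; n(e⁻) = 2 × 0.2834 = 0.5668 mol
Q = 0.5668 × 96500 / 0.740 = 73910 C
t = 73910 / 13.6 = 5435 s = 1.51 h

1.51 h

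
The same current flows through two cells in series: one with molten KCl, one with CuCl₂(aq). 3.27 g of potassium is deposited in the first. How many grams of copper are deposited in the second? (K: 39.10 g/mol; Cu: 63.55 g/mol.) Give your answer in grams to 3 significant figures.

2.66 g

n(K) = 3.27 / 39.10 = 0.08363 mol
K⁺ + e⁻ → K, so n(e⁻) = 0.08363 mol
The cells are in series, so the same charge (and hence the same n(e⁻) = 0.08363 mol) passes through both.
Cu²⁺ + 2e⁻ → Cu, so n(Cu) = 0.08363 / 2 = 0.04182 mol
m(Cu) = 0.04182 × 63.55 = 2.66 g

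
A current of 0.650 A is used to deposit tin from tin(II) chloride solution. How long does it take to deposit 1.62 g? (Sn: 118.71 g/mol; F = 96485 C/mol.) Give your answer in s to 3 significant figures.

4050 s

n(Sn) = 1.62 / 118.71 = 0.01365 mol
Sn²⁺ + 2e⁻ → Sn, so n(e⁻) = 2 × 0.01365 = 0.02730 mol
Q = 0.02730 × 96485 = 2634 C
t = Q / I = 2634 / 0.650 = 4052 s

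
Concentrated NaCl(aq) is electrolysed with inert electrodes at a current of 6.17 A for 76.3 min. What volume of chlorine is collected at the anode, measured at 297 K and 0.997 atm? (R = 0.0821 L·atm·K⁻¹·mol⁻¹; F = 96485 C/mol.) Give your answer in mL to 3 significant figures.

Q = 6.17 A × 4578 s = 28250 C
Moles of electrons = 28250 / 96485 = 0.2928 mol
2Cl⁻ → Cl₂ + 2e⁻, so n(Cl₂) = 0.2928 / 2 = 0.1464 mol
V = nRT/P = 0.1464 × 0.0821 × 297 / 0.997 = 3.581 L
= 3580 mL

3580 mL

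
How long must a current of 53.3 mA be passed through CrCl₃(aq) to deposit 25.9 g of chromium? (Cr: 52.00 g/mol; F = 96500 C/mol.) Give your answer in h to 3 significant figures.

n(Cr) = 25.9 / 52.00 = 0.4981 mol
Cr³⁺ + 3e⁻ → Cr, so n(e⁻) = 3 × 0.4981 = 1.494 mol
Q = 1.494 × 96500 = 1.442×10^5 C
t = Q / I = 1.442×10^5 / 0.0533 = 2.705×10^6 s = 751 h

751 h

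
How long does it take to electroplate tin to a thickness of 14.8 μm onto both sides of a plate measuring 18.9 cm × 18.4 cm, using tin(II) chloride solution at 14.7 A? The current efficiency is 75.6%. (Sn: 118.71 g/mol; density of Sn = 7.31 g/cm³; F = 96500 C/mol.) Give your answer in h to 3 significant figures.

0.306 h

Plated area = 2 × 18.9 × 18.4 = 695.5 cm²
Volume = 695.5 × 14.8×10⁻⁴ cm = 1.029 cm³
m(Sn) = 1.029 × 7.31 = 7.522 g
n(Sn) = 7.522 / 118.71 = 0.06336 mol; n(e⁻) = 2 × 0.06336 = 0.1267 mol
Q = 0.1267 × 96500 / 0.756 = 16170 C
t = 16170 / 14.7 = 1100 s = 0.306 h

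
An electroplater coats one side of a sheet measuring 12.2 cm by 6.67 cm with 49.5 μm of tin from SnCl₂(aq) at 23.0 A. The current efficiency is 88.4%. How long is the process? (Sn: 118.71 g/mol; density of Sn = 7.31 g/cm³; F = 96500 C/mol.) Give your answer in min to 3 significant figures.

3.92 min

Plated area = 12.2 × 6.67 = 81.37 cm²
Volume = 81.37 × 49.5×10⁻⁴ cm = 0.4028 cm³
m(Sn) = 0.4028 × 7.31 = 2.944 g
n(Sn) = 2.944 / 118.71 = 0.02480 mol; n(e⁻) = 2 × 0.02480 = 0.04960 mol
Q = 0.04960 × 96500 / 0.884 = 5414 C
t = 5414 / 23.0 = 235.4 s = 3.92 min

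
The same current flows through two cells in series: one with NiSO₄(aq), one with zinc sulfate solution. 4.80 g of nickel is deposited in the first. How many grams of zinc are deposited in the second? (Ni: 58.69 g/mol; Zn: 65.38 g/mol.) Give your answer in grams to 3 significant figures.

5.35 g

n(Ni) = 4.80 / 58.69 = 0.08179 mol
Ni²⁺ + 2e⁻ → Ni, so n(e⁻) = 2 × 0.08179 = 0.1636 mol
Same current for the same time ⇒ same n(e⁻) = 0.1636 mol in both cells.
Zn²⁺ + 2e⁻ → Zn, so n(Zn) = 0.1636 / 2 = 0.08180 mol
m(Zn) = 0.08180 × 65.38 = 5.35 g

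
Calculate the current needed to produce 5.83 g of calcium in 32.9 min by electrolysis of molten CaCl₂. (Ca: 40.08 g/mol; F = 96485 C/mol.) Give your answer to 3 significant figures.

14.2 A

n(Ca) = 5.83 / 40.08 = 0.1455 mol
Ca²⁺ + 2e⁻ → Ca, so n(e⁻) = 2 × 0.1455 = 0.2910 mol
Q = 0.2910 × 96485 = 28080 C
I = Q / t = 28080 / 1974 s = 14.2 A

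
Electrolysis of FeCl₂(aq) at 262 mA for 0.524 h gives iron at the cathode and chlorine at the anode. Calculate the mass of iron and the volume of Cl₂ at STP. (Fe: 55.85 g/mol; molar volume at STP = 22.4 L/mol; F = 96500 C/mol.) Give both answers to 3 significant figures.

Q = 0.262 × 1886.4 = 494.2 C; n(e⁻) = 494.2 / 96500 = 0.005121 mol
Cathode: Fe²⁺ + 2e⁻ → Fe → n(Fe) = 0.005121/2 = 0.002561 mol → 0.143 g
Anode: 2Cl⁻ → Cl₂ + 2e⁻ → n(Cl₂) = 0.005121/2 = 0.002561 mol → 0.0574 L

0.143 g Fe; 0.0574 L Cl₂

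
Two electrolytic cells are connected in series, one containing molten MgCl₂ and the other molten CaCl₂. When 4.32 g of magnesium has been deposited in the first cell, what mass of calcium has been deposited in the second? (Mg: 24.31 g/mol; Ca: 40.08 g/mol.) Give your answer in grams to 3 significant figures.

7.12 g

n(Mg) = 4.32 / 24.31 = 0.1777 mol
Mg²⁺ + 2e⁻ → Mg, so n(e⁻) = 2 × 0.1777 = 0.3554 mol
Since the cells are in series, n(e⁻) in the Ca cell is also 0.3554 mol.
Ca²⁺ + 2e⁻ → Ca, so n(Ca) = 0.3554 / 2 = 0.1777 mol
m(Ca) = 0.1777 × 40.08 = 7.12 g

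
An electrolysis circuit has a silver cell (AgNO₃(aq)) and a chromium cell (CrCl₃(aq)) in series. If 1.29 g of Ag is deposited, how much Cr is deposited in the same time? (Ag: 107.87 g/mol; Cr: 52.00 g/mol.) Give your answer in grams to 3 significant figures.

0.207 g

n(Ag) = 1.29 / 107.87 = 0.01196 mol
Ag⁺ + e⁻ → Ag, so n(e⁻) = 0.01196 mol
The cells are in series, so the same charge (and hence the same n(e⁻) = 0.01196 mol) passes through both.
Cr³⁺ + 3e⁻ → Cr, so n(Cr) = 0.01196 / 3 = 0.003987 mol
m(Cr) = 0.003987 × 52.00 = 0.207 g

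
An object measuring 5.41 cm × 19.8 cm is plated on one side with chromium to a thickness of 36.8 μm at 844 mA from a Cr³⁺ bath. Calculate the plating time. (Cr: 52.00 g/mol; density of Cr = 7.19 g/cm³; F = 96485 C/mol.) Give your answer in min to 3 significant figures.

312 min

Plated area = 5.41 × 19.8 = 107.1 cm²
Volume = 107.1 × 36.8×10⁻⁴ cm = 0.3941 cm³
m(Cr) = 0.3941 × 7.19 = 2.834 g
n(Cr) = 2.834 / 52.00 = 0.05450 mol; n(e⁻) = 3 × 0.05450 = 0.1635 mol
Q = 0.1635 × 96485 = 15780 C
t = 15780 / 0.844 = 18700 s = 312 min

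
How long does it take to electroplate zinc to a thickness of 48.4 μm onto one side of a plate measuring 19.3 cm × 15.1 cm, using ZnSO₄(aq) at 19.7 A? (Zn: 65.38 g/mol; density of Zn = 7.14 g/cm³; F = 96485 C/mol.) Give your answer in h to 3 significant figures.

0.419 h

Plated area = 19.3 × 15.1 = 291.4 cm²
Volume = 291.4 × 48.4×10⁻⁴ cm = 1.410 cm³
m(Zn) = 1.410 × 7.14 = 10.07 g
n(Zn) = 10.07 / 65.38 = 0.1540 mol; n(e⁻) = 2 × 0.1540 = 0.3080 mol
Q = 0.3080 × 96485 = 29720 C
t = 29720 / 19.7 = 1509 s = 0.419 h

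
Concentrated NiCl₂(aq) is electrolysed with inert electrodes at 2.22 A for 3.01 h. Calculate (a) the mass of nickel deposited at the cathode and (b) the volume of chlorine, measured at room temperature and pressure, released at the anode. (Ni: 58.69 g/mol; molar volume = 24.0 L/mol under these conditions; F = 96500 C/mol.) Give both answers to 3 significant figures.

Q = 2.22 × 10836 = 24060 C; n(e⁻) = 24060 / 96500 = 0.2493 mol
Cathode: Ni²⁺ + 2e⁻ → Ni → n(Ni) = 0.2493/2 = 0.1247 mol → 7.32 g
Anode: 2Cl⁻ → Cl₂ + 2e⁻ → n(Cl₂) = 0.2493/2 = 0.1247 mol → 2.99 L

7.32 g Ni; 2.99 L Cl₂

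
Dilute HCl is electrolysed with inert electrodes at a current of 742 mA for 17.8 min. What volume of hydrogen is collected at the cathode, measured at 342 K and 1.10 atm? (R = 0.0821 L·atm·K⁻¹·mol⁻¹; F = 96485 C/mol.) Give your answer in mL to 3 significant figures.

Q = 0.742 A × 1068 s = 792.5 C
Moles of electrons = 792.5 / 96485 = 0.008214 mol
2H⁺ + 2e⁻ → H₂, so n(H₂) = 0.008214 / 2 = 0.004107 mol
V = nRT/P = 0.004107 × 0.0821 × 342 / 1.10 = 0.1048 L
= 105 mL

105 mL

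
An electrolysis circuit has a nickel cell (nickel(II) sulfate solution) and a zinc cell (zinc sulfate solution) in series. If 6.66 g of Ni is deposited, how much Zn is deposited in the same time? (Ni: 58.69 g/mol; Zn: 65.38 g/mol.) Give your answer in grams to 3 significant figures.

n(Ni) = 6.66 / 58.69 = 0.1135 mol
Ni²⁺ + 2e⁻ → Ni, so n(e⁻) = 2 × 0.1135 = 0.2270 mol
In series, the same 0.2270 mol of electrons flows through the second cell.
Zn²⁺ + 2e⁻ → Zn, so n(Zn) = 0.2270 / 2 = 0.1135 mol
m(Zn) = 0.1135 × 65.38 = 7.42 g

7.42 g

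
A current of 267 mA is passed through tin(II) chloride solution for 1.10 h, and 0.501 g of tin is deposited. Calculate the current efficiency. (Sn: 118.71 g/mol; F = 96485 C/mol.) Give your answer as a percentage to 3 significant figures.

77.0%

Q = 0.267 × 3960 = 1057 C
n(e⁻) = 1057 / 96485 = 0.01096 mol
Sn²⁺ + 2e⁻ → Sn, so theoretical n(Sn) = 0.005480 mol → 0.6505 g
Efficiency = 0.501 / 0.6505 = 0.7702 = 77.0%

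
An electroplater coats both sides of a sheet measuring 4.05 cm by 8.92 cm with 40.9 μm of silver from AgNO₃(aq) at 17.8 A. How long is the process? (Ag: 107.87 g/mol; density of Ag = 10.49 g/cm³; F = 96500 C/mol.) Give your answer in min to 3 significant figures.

2.60 min

Plated area = 2 × 4.05 × 8.92 = 72.25 cm²
Volume = 72.25 × 40.9×10⁻⁴ cm = 0.2955 cm³
m(Ag) = 0.2955 × 10.49 = 3.100 g
n(Ag) = 3.100 / 107.87 = 0.02874 mol; n(e⁻) = 0.02874 mol
Q = 0.02874 × 96500 = 2773 C
t = 2773 / 17.8 = 155.8 s = 2.60 min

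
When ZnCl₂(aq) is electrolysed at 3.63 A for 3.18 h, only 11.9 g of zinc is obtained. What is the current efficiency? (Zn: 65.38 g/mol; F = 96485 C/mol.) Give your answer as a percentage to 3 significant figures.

Q = 3.63 × 11448 = 41560 C
n(e⁻) = 41560 / 96485 = 0.4307 mol
Zn²⁺ + 2e⁻ → Zn, so theoretical n(Zn) = 0.2154 mol → 14.08 g
Efficiency = 11.9 / 14.08 = 0.8452 = 84.5%

84.5%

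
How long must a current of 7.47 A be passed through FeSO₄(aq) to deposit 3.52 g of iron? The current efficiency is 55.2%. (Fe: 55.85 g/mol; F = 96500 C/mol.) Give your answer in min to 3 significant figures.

n(Fe) = 3.52 / 55.85 = 0.06303 mol
Fe²⁺ + 2e⁻ → Fe, so n(e⁻) = 2 × 0.06303 = 0.1261 mol
Q = 0.1261 × 96500 / 0.552 = 22040 C
t = Q / I = 22040 / 7.47 = 2950 s = 49.2 min

49.2 min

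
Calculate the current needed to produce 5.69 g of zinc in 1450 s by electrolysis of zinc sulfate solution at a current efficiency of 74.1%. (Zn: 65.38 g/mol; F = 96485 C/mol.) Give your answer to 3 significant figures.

15.6 A

n(Zn) = 5.69 / 65.38 = 0.08703 mol
Zn²⁺ + 2e⁻ → Zn, so n(e⁻) = 2 × 0.08703 = 0.1741 mol
Q = 0.1741 × 96485 / 0.741 = 22670 C
I = Q / t = 22670 / 1450 s = 15.6 A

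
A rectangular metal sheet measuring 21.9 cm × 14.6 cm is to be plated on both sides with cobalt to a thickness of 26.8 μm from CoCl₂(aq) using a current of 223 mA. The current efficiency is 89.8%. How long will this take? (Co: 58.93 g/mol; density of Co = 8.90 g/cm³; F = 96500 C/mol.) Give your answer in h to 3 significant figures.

Plated area = 2 × 21.9 × 14.6 = 639.5 cm²
Volume = 639.5 × 26.8×10⁻⁴ cm = 1.714 cm³
m(Co) = 1.714 × 8.90 = 15.25 g
n(Co) = 15.25 / 58.93 = 0.2588 mol; n(e⁻) = 2 × 0.2588 = 0.5176 mol
Q = 0.5176 × 96500 / 0.898 = 55620 C
t = 55620 / 0.223 = 2.494×10^5 s = 69.3 h

69.3 h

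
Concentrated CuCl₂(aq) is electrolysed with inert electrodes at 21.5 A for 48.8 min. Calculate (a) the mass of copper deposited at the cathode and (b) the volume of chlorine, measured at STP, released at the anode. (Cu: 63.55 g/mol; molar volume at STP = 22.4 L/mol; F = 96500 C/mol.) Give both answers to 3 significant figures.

Q = 21.5 × 2928 = 62950 C; n(e⁻) = 62950 / 96500 = 0.6523 mol
Cathode: Cu²⁺ + 2e⁻ → Cu → n(Cu) = 0.6523/2 = 0.3262 mol → 20.7 g
Anode: 2Cl⁻ → Cl₂ + 2e⁻ → n(Cl₂) = 0.6523/2 = 0.3262 mol → 7.31 L

20.7 g Cu; 7.31 L Cl₂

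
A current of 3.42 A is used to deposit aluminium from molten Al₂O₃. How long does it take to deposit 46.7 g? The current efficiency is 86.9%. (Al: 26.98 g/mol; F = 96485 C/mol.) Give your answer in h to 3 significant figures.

n(Al) = 46.7 / 26.98 = 1.731 mol
Al³⁺ + 3e⁻ → Al, so n(e⁻) = 3 × 1.731 = 5.193 mol
Q = 5.193 × 96485 / 0.869 = 5.766×10^5 C
t = Q / I = 5.766×10^5 / 3.42 = 1.686×10^5 s = 46.8 h

46.8 h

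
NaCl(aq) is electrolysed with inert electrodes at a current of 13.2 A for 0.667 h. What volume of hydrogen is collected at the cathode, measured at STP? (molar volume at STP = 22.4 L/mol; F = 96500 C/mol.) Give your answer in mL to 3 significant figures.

3680 mL

Q = It = 13.2 × 2401.2 = 31700 C
n(e⁻) = Q/F = 31700/96500 = 0.3285 mol
2H⁺ + 2e⁻ → H₂, so n(H₂) = 0.3285 / 2 = 0.1643 mol
V = 0.1643 × 22.4 = 3.680 L
= 3680 mL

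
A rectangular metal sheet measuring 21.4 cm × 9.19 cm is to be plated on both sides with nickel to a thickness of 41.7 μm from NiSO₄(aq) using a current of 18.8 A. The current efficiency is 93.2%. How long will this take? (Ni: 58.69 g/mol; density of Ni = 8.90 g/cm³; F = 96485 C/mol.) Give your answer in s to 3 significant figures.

2740 s

Plated area = 2 × 21.4 × 9.19 = 393.3 cm²
Volume = 393.3 × 41.7×10⁻⁴ cm = 1.640 cm³
m(Ni) = 1.640 × 8.90 = 14.60 g
n(Ni) = 14.60 / 58.69 = 0.2488 mol; n(e⁻) = 2 × 0.2488 = 0.4976 mol
Q = 0.4976 × 96485 / 0.932 = 51510 C
t = 51510 / 18.8 = 2740 s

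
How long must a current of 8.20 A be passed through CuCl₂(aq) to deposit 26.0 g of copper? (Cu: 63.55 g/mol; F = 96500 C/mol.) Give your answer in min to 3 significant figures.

n(Cu) = 26.0 / 63.55 = 0.4091 mol
Cu²⁺ + 2e⁻ → Cu, so n(e⁻) = 2 × 0.4091 = 0.8182 mol
Q = 0.8182 × 96500 = 78960 C
t = Q / I = 78960 / 8.20 = 9629 s = 160 min

160 min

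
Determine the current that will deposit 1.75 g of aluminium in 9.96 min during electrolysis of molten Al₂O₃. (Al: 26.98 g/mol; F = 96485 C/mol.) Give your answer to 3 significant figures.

n(Al) = 1.75 / 26.98 = 0.06486 mol
Al³⁺ + 3e⁻ → Al, so n(e⁻) = 3 × 0.06486 = 0.1946 mol
Q = 0.1946 × 96485 = 18780 C
I = Q / t = 18780 / 597.6 s = 31.4 A

31.4 A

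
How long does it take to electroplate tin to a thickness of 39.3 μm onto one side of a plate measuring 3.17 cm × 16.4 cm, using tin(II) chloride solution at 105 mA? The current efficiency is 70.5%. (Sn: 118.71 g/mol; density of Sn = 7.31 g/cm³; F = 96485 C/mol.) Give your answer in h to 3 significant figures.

9.11 h

Plated area = 3.17 × 16.4 = 51.99 cm²
Volume = 51.99 × 39.3×10⁻⁴ cm = 0.2043 cm³
m(Sn) = 0.2043 × 7.31 = 1.493 g
n(Sn) = 1.493 / 118.71 = 0.01258 mol; n(e⁻) = 2 × 0.01258 = 0.02516 mol
Q = 0.02516 × 96485 / 0.705 = 3443 C
t = 3443 / 0.105 = 32790 s = 9.11 h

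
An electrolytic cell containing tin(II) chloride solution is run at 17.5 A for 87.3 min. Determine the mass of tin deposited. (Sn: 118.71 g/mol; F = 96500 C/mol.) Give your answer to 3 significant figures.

56.4 g

Charge passed = 17.5 × 5238 = 91670 C
n(e⁻) = Q/F = 91670/96500 = 0.9499 mol
Sn²⁺ + 2e⁻ → Sn, so n(Sn) = 0.9499 / 2 = 0.4750 mol
m = 0.4750 × 118.71 = 56.4 g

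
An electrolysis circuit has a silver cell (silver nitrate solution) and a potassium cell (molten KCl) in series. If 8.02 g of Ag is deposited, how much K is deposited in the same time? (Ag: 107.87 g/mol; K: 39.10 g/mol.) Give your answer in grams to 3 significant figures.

n(Ag) = 8.02 / 107.87 = 0.07435 mol
Ag⁺ + e⁻ → Ag, so n(e⁻) = 0.07435 mol
Since the cells are in series, n(e⁻) in the K cell is also 0.07435 mol.
K⁺ + e⁻ → K, so n(K) = 0.07435 mol
m(K) = 0.07435 × 39.10 = 2.91 g

2.91 g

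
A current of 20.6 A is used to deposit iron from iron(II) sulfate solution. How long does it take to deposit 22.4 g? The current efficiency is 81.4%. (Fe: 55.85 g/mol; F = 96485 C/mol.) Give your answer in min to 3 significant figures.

76.9 min

n(Fe) = 22.4 / 55.85 = 0.4011 mol
Fe²⁺ + 2e⁻ → Fe, so n(e⁻) = 2 × 0.4011 = 0.8022 mol
Q = 0.8022 × 96485 / 0.814 = 95090 C
t = Q / I = 95090 / 20.6 = 4616 s = 76.9 min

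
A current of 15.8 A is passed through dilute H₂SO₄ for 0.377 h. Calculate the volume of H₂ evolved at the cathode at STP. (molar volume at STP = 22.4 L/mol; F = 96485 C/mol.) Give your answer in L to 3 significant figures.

2.49 L

Charge passed = 15.8 × 1357.2 = 21440 C
n(e⁻) = 21440 / 96485 = 0.2222 mol
2H⁺ + 2e⁻ → H₂, so n(H₂) = 0.2222 / 2 = 0.1111 mol
V = 0.1111 × 22.4 = 2.489 L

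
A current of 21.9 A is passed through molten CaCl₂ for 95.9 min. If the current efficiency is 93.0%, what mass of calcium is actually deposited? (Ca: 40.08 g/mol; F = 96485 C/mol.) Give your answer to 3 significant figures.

24.3 g

Q = 21.9 × 5754 = 1.260×10^5 C
n(e⁻) = 1.260×10^5 / 96485 = 1.306 mol
Ca²⁺ + 2e⁻ → Ca, so theoretical m(Ca) = 0.6530 × 40.08 = 26.17 g
Actual mass = 93.0% × 26.17 = 24.3 g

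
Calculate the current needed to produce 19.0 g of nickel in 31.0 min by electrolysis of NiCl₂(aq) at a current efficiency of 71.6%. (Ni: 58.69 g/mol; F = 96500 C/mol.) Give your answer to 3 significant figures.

n(Ni) = 19.0 / 58.69 = 0.3237 mol
Ni²⁺ + 2e⁻ → Ni, so n(e⁻) = 2 × 0.3237 = 0.6474 mol
Q = 0.6474 × 96500 / 0.716 = 87250 C
I = Q / t = 87250 / 1860 s = 46.9 A

46.9 A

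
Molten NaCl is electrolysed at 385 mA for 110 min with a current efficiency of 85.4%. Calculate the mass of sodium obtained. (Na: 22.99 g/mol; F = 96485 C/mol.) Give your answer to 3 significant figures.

Q = 0.385 × 6600 = 2541 C
n(e⁻) = 2541 / 96485 = 0.02634 mol
Na⁺ + e⁻ → Na, so theoretical m(Na) = 0.02634 × 22.99 = 0.6056 g
Actual mass = 85.4% × 0.6056 = 0.517 g

0.517 g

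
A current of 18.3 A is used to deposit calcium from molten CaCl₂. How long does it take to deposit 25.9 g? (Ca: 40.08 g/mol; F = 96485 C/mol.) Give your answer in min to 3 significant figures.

114 min

n(Ca) = 25.9 / 40.08 = 0.6462 mol
Ca²⁺ + 2e⁻ → Ca, so n(e⁻) = 2 × 0.6462 = 1.292 mol
Q = 1.292 × 96485 = 1.247×10^5 C
t = Q / I = 1.247×10^5 / 18.3 = 6814 s = 114 min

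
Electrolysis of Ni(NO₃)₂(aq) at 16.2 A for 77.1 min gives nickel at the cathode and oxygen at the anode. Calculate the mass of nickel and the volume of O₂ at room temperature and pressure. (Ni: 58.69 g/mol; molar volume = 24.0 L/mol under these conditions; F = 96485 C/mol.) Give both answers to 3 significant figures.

22.8 g Ni; 4.66 L O₂

Q = 16.2 × 4626 = 74940 C; n(e⁻) = 74940 / 96485 = 0.7767 mol
Cathode: Ni²⁺ + 2e⁻ → Ni → n(Ni) = 0.7767/2 = 0.3884 mol → 22.8 g
Anode: 2H₂O → O₂ + 4H⁺ + 4e⁻ → n(O₂) = 0.7767/4 = 0.1942 mol → 4.66 L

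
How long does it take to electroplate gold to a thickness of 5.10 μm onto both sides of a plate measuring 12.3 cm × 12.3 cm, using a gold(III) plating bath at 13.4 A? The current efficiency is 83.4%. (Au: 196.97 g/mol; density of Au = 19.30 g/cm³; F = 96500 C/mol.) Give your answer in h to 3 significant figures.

0.109 h

Plated area = 2 × 12.3 × 12.3 = 302.6 cm²
Volume = 302.6 × 5.10×10⁻⁴ cm = 0.1543 cm³
m(Au) = 0.1543 × 19.30 = 2.978 g
n(Au) = 2.978 / 196.97 = 0.01512 mol; n(e⁻) = 3 × 0.01512 = 0.04536 mol
Q = 0.04536 × 96500 / 0.834 = 5248 C
t = 5248 / 13.4 = 391.6 s = 0.109 h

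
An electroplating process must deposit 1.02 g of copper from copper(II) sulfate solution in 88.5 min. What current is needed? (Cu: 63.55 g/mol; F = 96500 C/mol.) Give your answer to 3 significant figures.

n(Cu) = 1.02 / 63.55 = 0.01605 mol
Cu²⁺ + 2e⁻ → Cu, so n(e⁻) = 2 × 0.01605 = 0.03210 mol
Q = 0.03210 × 96500 = 3098 C
I = Q / t = 3098 / 5310 s = 0.583 A

0.583 A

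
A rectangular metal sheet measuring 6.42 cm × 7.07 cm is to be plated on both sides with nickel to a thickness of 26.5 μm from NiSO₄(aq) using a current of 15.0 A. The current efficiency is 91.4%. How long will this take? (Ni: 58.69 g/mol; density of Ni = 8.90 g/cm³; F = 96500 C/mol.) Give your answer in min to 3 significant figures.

Plated area = 2 × 6.42 × 7.07 = 90.78 cm²
Volume = 90.78 × 26.5×10⁻⁴ cm = 0.2406 cm³
m(Ni) = 0.2406 × 8.90 = 2.141 g
n(Ni) = 2.141 / 58.69 = 0.03648 mol; n(e⁻) = 2 × 0.03648 = 0.07296 mol
Q = 0.07296 × 96500 / 0.914 = 7703 C
t = 7703 / 15.0 = 513.5 s = 8.56 min

8.56 min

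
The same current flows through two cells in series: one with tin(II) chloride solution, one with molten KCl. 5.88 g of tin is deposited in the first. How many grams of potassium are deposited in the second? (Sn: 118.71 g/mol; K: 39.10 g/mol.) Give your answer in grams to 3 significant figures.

3.87 g

n(Sn) = 5.88 / 118.71 = 0.04953 mol
Sn²⁺ + 2e⁻ → Sn, so n(e⁻) = 2 × 0.04953 = 0.09906 mol
Same current for the same time ⇒ same n(e⁻) = 0.09906 mol in both cells.
K⁺ + e⁻ → K, so n(K) = 0.09906 mol
m(K) = 0.09906 × 39.10 = 3.87 g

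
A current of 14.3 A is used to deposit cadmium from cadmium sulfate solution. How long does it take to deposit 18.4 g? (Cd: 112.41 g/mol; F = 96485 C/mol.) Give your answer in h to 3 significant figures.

n(Cd) = 18.4 / 112.41 = 0.1637 mol
Cd²⁺ + 2e⁻ → Cd, so n(e⁻) = 2 × 0.1637 = 0.3274 mol
Q = 0.3274 × 96485 = 31590 C
t = Q / I = 31590 / 14.3 = 2209 s = 0.614 h

0.614 h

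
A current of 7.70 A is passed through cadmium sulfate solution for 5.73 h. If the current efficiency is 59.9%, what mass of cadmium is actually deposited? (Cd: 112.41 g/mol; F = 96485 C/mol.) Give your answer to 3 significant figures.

Q = 7.70 × 20628 = 1.588×10^5 C
n(e⁻) = 1.588×10^5 / 96485 = 1.646 mol
Cd²⁺ + 2e⁻ → Cd, so theoretical m(Cd) = 0.8230 × 112.41 = 92.51 g
Actual mass = 59.9% × 92.51 = 55.4 g

55.4 g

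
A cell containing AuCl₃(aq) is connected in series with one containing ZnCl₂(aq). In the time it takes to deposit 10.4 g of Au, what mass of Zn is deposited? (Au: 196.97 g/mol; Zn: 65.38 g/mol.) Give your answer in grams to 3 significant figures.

n(Au) = 10.4 / 196.97 = 0.05280 mol
Au³⁺ + 3e⁻ → Au, so n(e⁻) = 3 × 0.05280 = 0.1584 mol
Same current for the same time ⇒ same n(e⁻) = 0.1584 mol in both cells.
Zn²⁺ + 2e⁻ → Zn, so n(Zn) = 0.1584 / 2 = 0.07920 mol
m(Zn) = 0.07920 × 65.38 = 5.18 g

5.18 g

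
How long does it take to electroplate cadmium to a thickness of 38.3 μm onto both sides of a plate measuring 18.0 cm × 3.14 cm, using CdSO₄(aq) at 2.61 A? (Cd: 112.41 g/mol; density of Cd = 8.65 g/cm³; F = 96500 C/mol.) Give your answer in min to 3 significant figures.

Plated area = 2 × 18.0 × 3.14 = 113.0 cm²
Volume = 113.0 × 38.3×10⁻⁴ cm = 0.4328 cm³
m(Cd) = 0.4328 × 8.65 = 3.744 g
n(Cd) = 3.744 / 112.41 = 0.03331 mol; n(e⁻) = 2 × 0.03331 = 0.06662 mol
Q = 0.06662 × 96500 = 6429 C
t = 6429 / 2.61 = 2463 s = 41.1 min

41.1 min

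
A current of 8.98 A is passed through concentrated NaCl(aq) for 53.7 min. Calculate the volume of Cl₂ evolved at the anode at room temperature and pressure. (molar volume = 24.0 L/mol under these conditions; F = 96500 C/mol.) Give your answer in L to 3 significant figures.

3.60 L

Q = It = 8.98 × 3222 = 28930 C
Moles of electrons = 28930 / 96500 = 0.2998 mol
2Cl⁻ → Cl₂ + 2e⁻, so n(Cl₂) = 0.2998 / 2 = 0.1499 mol
V = 0.1499 × 24.0 = 3.598 L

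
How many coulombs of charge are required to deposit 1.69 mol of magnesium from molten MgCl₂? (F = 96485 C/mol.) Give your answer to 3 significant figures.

3.26×10^5 C

Mg²⁺ + 2e⁻ → Mg, so n(e⁻) = 2 × 1.69 = 3.380 mol
Q = 3.380 × 96485 = 3.261×10^5 C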